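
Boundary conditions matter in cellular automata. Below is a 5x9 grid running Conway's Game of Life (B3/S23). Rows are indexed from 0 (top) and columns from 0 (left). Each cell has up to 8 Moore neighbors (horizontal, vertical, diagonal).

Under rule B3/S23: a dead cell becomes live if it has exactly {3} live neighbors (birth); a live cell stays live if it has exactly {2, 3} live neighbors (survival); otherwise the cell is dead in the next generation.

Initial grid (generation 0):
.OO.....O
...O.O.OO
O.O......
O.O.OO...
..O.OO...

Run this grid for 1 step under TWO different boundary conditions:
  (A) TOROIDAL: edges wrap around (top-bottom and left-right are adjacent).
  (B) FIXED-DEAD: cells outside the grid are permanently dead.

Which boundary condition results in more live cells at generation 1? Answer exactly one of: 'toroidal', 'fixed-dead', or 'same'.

Answer: toroidal

Derivation:
Under TOROIDAL boundary, generation 1:
OOO..OOOO
...O...OO
O.O..OO..
..O.OO...
O.O.OO...
Population = 21

Under FIXED-DEAD boundary, generation 1:
..O....OO
...O...OO
..O..OO..
..O.OO...
.O..OO...
Population = 15

Comparison: toroidal=21, fixed-dead=15 -> toroidal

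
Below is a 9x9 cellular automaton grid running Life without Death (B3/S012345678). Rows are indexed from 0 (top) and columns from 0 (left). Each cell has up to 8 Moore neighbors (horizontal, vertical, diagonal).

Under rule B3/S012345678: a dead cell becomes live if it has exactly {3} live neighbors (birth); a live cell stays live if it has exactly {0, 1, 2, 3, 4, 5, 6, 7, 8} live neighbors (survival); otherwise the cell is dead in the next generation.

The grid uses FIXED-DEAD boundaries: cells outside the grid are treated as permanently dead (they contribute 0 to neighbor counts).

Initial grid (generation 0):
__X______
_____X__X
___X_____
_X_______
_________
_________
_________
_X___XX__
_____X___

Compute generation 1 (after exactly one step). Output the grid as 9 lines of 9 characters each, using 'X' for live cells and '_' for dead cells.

Simulating step by step:
Generation 0 (given above): 9 live cells
Generation 1: 10 live cells
(generation 1 grid is the final answer)

Answer: __X______
_____X__X
___X_____
_X_______
_________
_________
_________
_X___XX__
_____XX__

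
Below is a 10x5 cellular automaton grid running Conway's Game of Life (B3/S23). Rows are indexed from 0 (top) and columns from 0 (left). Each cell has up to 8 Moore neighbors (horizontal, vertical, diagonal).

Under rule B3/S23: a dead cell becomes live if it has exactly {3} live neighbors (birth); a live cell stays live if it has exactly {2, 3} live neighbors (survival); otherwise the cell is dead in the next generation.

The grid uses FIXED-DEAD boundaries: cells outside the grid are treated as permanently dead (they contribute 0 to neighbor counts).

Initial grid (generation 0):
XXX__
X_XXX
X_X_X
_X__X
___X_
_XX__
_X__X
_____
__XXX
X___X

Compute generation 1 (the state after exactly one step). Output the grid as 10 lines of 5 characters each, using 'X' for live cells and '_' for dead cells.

Simulating step by step:
Generation 0 (given above): 22 live cells
Generation 1: 22 live cells
(generation 1 grid is the final answer)

Answer: X_X__
X___X
X_X_X
_XX_X
_X_X_
_XXX_
_XX__
__X_X
___XX
____X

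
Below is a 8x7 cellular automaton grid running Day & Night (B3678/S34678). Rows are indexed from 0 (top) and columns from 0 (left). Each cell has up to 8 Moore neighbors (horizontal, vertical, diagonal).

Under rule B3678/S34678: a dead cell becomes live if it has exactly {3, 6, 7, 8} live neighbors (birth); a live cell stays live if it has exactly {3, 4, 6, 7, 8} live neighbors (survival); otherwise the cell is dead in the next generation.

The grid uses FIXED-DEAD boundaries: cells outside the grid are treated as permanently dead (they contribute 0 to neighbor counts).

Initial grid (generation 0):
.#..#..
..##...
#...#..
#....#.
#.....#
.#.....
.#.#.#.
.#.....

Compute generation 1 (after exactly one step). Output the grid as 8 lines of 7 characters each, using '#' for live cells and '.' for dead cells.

Simulating step by step:
Generation 0 (given above): 15 live cells
Generation 1: 13 live cells
(generation 1 grid is the final answer)

Answer: ..##...
.#.##..
.#.#...
.#.....
.#.....
#.#....
#......
..#....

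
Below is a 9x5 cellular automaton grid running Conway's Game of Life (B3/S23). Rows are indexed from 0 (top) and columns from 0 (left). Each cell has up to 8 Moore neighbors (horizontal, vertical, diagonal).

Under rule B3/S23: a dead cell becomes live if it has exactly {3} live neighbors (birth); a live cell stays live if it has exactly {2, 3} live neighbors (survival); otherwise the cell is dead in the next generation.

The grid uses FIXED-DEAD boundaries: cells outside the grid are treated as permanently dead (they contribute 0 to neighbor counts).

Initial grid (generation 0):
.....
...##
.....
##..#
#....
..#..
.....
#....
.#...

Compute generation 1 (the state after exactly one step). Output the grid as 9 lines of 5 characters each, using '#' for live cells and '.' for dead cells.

Answer: .....
.....
...##
##...
#....
.....
.....
.....
.....

Derivation:
Simulating step by step:
Generation 0 (given above): 9 live cells
Generation 1: 5 live cells
(generation 1 grid is the final answer)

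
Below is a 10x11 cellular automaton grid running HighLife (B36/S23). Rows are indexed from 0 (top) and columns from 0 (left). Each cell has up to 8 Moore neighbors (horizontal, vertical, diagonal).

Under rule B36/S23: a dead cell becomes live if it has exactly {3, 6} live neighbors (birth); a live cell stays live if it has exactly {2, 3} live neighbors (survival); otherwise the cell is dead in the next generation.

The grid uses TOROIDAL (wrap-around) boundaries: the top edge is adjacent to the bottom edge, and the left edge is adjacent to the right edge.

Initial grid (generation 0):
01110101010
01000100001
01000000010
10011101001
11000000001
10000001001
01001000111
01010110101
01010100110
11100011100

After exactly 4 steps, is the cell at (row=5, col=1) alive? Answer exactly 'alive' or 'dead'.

Answer: alive

Derivation:
Simulating step by step:
Generation 0 (given above): 45 live cells
Generation 1: 45 live cells
00011101011
01001010111
01100110010
00101000010
01001010010
00000000100
11101110100
01010110001
00110101001
10000100001
Generation 2: 49 live cells
00010001000
01000100000
11101011000
00101010111
00010100110
10111010110
11111010010
00101000011
01110100011
10101100100
Generation 3: 41 live cells
01110110000
11011101000
10101011111
10101010001
01000010000
10000010000
10000001001
01000000100
00000100100
10000110111
Generation 4: 44 live cells
00011000110
00100010010
01110100110
00100010100
01000011001
11000011001
11000001001
10000001110
10000110101
11100000111

Cell (5,1) at generation 4: 1 -> alive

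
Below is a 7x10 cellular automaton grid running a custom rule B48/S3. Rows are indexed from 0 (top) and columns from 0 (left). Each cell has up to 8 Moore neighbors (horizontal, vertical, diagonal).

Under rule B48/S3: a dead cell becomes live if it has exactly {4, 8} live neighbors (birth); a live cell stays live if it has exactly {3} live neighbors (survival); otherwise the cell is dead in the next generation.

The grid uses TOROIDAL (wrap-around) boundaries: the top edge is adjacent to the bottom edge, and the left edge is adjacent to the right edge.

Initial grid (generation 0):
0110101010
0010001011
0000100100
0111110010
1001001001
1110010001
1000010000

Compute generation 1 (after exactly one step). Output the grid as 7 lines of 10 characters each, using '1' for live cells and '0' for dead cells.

Simulating step by step:
Generation 0 (given above): 28 live cells
Generation 1: 18 live cells
(generation 1 grid is the final answer)

Answer: 0100010101
0001010010
0010110110
0010010000
0000010000
0000000000
0010010001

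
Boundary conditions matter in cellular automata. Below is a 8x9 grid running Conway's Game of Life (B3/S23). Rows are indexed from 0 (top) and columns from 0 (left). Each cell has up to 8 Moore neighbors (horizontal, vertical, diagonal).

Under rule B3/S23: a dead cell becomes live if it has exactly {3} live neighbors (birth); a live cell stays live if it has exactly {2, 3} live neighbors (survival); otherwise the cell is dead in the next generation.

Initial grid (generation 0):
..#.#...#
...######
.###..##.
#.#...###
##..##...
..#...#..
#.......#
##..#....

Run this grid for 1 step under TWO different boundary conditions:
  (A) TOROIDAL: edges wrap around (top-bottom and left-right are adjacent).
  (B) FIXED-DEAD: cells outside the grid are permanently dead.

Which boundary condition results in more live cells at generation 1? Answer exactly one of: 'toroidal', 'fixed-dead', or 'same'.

Under TOROIDAL boundary, generation 1:
.##...#.#
##......#
.#.......
....#....
#.##.#...
.....#..#
#.......#
.#.#.....
Population = 19

Under FIXED-DEAD boundary, generation 1:
....#.#.#
.#......#
.#.......
#...#...#
#.##.#...
#....#...
#........
##.......
Population = 18

Comparison: toroidal=19, fixed-dead=18 -> toroidal

Answer: toroidal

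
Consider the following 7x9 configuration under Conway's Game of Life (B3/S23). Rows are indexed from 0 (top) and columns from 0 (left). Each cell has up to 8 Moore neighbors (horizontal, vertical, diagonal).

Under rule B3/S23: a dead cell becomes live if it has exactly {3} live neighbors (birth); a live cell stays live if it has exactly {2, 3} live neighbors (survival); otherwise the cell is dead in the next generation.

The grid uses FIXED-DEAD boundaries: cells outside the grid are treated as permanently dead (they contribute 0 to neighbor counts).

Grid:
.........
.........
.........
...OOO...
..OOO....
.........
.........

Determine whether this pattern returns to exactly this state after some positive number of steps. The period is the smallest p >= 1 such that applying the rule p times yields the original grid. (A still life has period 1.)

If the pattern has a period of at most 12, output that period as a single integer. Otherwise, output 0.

Answer: 2

Derivation:
Simulating and comparing each generation to the original:
Gen 0 (original, given above): 6 live cells
Gen 1: 6 live cells, differs from original
Gen 2: 6 live cells, MATCHES original -> period = 2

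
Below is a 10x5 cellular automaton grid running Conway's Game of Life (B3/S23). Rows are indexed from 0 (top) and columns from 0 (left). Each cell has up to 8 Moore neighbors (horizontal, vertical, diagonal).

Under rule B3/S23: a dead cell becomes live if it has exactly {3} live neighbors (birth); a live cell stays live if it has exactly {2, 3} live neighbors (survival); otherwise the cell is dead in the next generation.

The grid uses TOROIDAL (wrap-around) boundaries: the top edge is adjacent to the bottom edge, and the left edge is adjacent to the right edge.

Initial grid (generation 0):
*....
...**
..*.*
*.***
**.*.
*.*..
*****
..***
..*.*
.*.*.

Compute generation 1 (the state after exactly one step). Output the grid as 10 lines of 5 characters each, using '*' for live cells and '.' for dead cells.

Simulating step by step:
Generation 0 (given above): 26 live cells
Generation 1: 16 live cells
(generation 1 grid is the final answer)

Answer: *.**.
*..**
.**..
.....
.....
.....
.....
.....
**..*
*****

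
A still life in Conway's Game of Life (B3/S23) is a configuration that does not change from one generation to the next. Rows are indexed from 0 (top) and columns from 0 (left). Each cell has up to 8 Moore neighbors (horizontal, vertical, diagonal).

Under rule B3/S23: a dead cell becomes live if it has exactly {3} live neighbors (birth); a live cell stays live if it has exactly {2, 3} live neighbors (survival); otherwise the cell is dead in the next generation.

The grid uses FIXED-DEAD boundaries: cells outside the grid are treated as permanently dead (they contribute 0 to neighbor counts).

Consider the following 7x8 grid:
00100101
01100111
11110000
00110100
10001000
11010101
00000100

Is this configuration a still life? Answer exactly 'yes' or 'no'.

Compute generation 1 and compare to generation 0 (given above):
Generation 1:
01100101
10001101
10000100
10000000
10000110
11000110
00001010
Cell (0,1) differs: gen0=0 vs gen1=1 -> NOT a still life.

Answer: no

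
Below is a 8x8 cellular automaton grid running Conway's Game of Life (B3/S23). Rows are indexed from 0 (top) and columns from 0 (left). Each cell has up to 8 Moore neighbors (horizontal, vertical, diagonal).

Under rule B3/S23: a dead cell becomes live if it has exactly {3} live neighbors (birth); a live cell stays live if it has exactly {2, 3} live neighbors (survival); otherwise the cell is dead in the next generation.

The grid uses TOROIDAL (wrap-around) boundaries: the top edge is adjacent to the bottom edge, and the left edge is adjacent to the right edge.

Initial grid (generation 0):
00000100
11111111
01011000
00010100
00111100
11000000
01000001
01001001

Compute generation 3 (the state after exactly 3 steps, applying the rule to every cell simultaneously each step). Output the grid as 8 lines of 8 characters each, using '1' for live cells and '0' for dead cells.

Simulating step by step:
Generation 0 (given above): 25 live cells
Generation 1: 19 live cells
00000000
11000011
01000001
00000100
01110100
11011000
01100001
00000010
Generation 2: 20 live cells
10000010
01000011
01000001
11001010
11010100
00001000
01110001
00000000
Generation 3: 23 live cells
(generation 3 grid is the final answer)

Answer: 10000010
01000010
01100100
00001110
11110101
00001000
00110000
11100001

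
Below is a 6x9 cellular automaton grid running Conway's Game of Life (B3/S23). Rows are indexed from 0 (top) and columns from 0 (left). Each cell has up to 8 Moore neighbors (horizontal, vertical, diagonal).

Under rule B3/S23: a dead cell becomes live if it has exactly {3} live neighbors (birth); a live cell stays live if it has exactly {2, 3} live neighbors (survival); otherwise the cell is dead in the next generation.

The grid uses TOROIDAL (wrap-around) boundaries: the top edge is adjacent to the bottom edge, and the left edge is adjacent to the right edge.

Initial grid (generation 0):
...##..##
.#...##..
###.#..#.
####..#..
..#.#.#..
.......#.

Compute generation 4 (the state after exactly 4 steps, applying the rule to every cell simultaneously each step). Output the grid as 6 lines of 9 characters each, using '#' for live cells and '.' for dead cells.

Simulating step by step:
Generation 0 (given above): 21 live cells
Generation 1: 24 live cells
....##.##
.#...##..
....#..##
#...#.###
..#..###.
....#####
Generation 2: 10 live cells
#.......#
#........
....#....
#..##....
#..#.....
...#.....
Generation 3: 12 live cells
#.......#
#.......#
...##....
...##....
..##.....
#.......#
Generation 4: 12 live cells
(generation 4 grid is the final answer)

Answer: .#.....#.
#.......#
...##....
.........
..###....
##......#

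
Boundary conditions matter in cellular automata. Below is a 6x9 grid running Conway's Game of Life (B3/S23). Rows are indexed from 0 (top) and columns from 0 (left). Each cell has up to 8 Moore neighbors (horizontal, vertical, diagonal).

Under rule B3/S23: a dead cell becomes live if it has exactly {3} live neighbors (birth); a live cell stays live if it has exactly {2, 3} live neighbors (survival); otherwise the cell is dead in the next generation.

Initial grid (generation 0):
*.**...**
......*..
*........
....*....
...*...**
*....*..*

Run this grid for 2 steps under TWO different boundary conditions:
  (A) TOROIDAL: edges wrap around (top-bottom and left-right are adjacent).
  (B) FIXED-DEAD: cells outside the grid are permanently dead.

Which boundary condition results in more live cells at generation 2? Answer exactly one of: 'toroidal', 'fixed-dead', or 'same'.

Under TOROIDAL boundary, generation 2:
...*.***.
**....**.
*.......*
*......**
***.**.**
..***.*..
Population = 24

Under FIXED-DEAD boundary, generation 2:
.........
.........
.........
.........
.......**
.......**
Population = 4

Comparison: toroidal=24, fixed-dead=4 -> toroidal

Answer: toroidal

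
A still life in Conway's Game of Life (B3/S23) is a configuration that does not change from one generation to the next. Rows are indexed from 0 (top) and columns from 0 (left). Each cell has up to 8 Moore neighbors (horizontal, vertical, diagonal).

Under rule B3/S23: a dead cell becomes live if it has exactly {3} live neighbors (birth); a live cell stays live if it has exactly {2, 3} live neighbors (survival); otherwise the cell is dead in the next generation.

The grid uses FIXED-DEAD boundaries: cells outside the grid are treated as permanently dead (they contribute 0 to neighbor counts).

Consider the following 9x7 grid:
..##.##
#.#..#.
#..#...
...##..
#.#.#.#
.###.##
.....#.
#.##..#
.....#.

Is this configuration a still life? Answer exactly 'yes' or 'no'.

Compute generation 1 and compare to generation 0 (given above):
Generation 1:
.######
..#..##
.###...
.##.##.
......#
.###..#
.....#.
....###
.......
Cell (0,1) differs: gen0=0 vs gen1=1 -> NOT a still life.

Answer: no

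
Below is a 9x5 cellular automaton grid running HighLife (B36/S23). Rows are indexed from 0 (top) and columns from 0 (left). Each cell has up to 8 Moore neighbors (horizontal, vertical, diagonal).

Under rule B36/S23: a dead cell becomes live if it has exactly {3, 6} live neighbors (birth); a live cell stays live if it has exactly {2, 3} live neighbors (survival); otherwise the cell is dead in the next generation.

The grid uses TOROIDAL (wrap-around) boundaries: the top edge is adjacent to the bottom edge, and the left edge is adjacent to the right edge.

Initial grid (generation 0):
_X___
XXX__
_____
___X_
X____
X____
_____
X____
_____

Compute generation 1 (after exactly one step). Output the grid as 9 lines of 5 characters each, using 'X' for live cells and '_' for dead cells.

Answer: XXX__
XXX__
_XX__
_____
____X
_____
_____
_____
_____

Derivation:
Simulating step by step:
Generation 0 (given above): 8 live cells
Generation 1: 9 live cells
(generation 1 grid is the final answer)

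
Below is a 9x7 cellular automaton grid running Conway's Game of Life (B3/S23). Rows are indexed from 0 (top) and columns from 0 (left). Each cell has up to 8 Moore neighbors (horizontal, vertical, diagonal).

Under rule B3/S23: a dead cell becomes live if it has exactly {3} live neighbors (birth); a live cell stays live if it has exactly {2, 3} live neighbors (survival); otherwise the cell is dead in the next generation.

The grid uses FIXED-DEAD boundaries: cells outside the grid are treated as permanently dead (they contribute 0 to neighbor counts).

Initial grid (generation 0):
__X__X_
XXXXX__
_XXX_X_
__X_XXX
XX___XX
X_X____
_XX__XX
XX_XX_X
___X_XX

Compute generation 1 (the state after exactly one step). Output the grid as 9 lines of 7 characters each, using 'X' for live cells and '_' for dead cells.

Answer: __X_X__
X____X_
X_____X
X______
X_XXX_X
X_X____
____XXX
XX_X___
__XX_XX

Derivation:
Simulating step by step:
Generation 0 (given above): 33 live cells
Generation 1: 24 live cells
(generation 1 grid is the final answer)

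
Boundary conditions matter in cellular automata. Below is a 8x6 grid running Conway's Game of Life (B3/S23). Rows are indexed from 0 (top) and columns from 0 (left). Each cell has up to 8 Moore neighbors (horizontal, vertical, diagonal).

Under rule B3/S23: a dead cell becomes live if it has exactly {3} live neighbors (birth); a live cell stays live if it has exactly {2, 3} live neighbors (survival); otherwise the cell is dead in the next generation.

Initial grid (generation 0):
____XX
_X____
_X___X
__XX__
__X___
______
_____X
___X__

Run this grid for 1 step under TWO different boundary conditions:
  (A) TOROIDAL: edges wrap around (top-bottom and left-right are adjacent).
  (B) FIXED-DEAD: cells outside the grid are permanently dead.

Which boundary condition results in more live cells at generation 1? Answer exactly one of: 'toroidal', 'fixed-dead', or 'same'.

Under TOROIDAL boundary, generation 1:
____X_
____XX
XX____
_XXX__
__XX__
______
______
_____X
Population = 11

Under FIXED-DEAD boundary, generation 1:
______
____XX
_X____
_XXX__
__XX__
______
______
______
Population = 8

Comparison: toroidal=11, fixed-dead=8 -> toroidal

Answer: toroidal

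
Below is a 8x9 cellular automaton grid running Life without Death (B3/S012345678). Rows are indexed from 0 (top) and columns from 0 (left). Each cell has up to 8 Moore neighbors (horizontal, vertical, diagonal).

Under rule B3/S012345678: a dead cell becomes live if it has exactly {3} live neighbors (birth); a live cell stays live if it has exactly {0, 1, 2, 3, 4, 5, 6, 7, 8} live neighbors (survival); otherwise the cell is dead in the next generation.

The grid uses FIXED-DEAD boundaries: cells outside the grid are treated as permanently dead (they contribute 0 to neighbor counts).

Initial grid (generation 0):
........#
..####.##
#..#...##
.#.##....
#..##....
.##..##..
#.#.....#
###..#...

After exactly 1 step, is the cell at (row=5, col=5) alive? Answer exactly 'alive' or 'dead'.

Simulating step by step:
Generation 0 (given above): 28 live cells
Generation 1: 41 live cells
...##..##
..#######
##.#.####
##.##....
#..##....
###.###..
#.##.##.#
###..#...

Cell (5,5) at generation 1: 1 -> alive

Answer: alive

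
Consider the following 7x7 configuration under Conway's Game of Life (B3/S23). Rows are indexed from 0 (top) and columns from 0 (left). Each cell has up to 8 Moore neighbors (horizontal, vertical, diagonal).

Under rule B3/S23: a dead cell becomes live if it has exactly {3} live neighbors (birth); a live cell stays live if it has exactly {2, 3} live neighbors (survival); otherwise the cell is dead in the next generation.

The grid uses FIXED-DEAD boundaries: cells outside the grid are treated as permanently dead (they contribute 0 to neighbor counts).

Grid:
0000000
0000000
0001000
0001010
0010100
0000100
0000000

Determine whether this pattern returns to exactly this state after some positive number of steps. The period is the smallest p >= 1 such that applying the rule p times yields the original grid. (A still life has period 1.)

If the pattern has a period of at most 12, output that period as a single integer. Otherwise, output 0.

Simulating and comparing each generation to the original:
Gen 0 (original, given above): 6 live cells
Gen 1: 6 live cells, differs from original
Gen 2: 6 live cells, MATCHES original -> period = 2

Answer: 2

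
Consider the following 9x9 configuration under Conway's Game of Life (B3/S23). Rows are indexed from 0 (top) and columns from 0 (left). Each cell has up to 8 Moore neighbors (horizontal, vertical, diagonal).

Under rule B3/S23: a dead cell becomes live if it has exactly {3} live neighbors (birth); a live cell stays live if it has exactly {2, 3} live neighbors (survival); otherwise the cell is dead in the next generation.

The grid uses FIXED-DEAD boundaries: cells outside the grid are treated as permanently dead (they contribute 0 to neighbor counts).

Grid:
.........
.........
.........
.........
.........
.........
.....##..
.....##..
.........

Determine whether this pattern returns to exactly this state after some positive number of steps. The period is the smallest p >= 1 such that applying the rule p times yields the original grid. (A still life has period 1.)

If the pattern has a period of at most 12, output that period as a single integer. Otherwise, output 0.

Simulating and comparing each generation to the original:
Gen 0 (original, given above): 4 live cells
Gen 1: 4 live cells, MATCHES original -> period = 1

Answer: 1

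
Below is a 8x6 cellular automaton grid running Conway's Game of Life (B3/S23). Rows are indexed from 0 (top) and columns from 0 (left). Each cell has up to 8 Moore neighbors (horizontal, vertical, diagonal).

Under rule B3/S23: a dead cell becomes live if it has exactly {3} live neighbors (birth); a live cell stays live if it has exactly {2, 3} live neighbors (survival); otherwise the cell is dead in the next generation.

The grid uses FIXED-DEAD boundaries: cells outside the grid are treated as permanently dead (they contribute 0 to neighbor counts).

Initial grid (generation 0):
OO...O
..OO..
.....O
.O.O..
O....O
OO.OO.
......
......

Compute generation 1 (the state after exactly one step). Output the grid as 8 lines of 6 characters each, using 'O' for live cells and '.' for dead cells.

Simulating step by step:
Generation 0 (given above): 14 live cells
Generation 1: 13 live cells
(generation 1 grid is the final answer)

Answer: .OO...
.OO.O.
...OO.
....O.
O..O..
OO..O.
......
......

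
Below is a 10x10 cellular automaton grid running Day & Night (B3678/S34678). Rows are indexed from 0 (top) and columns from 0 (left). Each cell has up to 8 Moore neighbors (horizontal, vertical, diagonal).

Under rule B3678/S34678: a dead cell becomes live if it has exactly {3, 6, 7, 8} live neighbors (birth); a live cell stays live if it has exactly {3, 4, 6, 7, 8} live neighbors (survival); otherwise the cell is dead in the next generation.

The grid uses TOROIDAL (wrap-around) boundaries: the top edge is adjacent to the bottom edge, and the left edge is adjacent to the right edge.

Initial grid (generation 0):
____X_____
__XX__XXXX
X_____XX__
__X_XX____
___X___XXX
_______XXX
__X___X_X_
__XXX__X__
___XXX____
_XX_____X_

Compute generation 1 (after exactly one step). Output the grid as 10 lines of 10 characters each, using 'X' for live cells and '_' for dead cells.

Answer: _X_______X
_____XXXX_
_XX_X_XX_X
___X_____X
____X_XX_X
______X_XX
________XX
__X_X_X___
_X__X_____
_____X____

Derivation:
Simulating step by step:
Generation 0 (given above): 33 live cells
Generation 1: 29 live cells
(generation 1 grid is the final answer)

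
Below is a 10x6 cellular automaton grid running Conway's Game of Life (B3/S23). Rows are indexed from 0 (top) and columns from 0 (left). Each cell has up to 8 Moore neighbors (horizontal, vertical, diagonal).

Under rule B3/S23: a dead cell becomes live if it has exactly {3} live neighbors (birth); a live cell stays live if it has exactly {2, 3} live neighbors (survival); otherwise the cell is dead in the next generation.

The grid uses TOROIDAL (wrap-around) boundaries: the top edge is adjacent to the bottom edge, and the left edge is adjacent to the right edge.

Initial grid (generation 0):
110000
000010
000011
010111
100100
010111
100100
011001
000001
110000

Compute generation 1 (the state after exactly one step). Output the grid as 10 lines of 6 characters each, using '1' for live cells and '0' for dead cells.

Answer: 110001
100010
100000
001100
010000
010101
000100
011011
001001
010001

Derivation:
Simulating step by step:
Generation 0 (given above): 23 live cells
Generation 1: 21 live cells
(generation 1 grid is the final answer)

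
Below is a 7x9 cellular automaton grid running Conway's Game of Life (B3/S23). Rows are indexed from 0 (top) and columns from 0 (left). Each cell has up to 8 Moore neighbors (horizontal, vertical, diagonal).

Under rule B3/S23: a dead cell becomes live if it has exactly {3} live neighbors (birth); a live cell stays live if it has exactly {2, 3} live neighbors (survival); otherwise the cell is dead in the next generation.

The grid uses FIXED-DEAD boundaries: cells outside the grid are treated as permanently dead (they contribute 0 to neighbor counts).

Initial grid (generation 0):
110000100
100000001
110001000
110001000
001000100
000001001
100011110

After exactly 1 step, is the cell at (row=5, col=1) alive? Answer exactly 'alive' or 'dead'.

Simulating step by step:
Generation 0 (given above): 20 live cells
Generation 1: 14 live cells
110000000
000000000
000000000
101001100
010001100
000010000
000011110

Cell (5,1) at generation 1: 0 -> dead

Answer: dead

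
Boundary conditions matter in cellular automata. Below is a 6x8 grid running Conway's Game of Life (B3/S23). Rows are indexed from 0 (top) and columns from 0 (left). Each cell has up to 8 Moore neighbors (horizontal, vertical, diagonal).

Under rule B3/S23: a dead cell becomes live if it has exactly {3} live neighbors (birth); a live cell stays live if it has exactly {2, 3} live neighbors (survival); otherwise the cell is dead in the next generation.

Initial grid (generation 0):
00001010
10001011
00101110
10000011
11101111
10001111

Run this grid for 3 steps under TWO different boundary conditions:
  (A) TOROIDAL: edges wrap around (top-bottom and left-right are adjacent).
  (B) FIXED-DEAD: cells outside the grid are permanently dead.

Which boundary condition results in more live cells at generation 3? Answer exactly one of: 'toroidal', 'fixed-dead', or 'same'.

Answer: same

Derivation:
Under TOROIDAL boundary, generation 3:
00011000
00100100
01101000
00101000
00000000
00011000
Population = 11

Under FIXED-DEAD boundary, generation 3:
00001001
00000001
01000010
10001000
00101000
00011000
Population = 11

Comparison: toroidal=11, fixed-dead=11 -> same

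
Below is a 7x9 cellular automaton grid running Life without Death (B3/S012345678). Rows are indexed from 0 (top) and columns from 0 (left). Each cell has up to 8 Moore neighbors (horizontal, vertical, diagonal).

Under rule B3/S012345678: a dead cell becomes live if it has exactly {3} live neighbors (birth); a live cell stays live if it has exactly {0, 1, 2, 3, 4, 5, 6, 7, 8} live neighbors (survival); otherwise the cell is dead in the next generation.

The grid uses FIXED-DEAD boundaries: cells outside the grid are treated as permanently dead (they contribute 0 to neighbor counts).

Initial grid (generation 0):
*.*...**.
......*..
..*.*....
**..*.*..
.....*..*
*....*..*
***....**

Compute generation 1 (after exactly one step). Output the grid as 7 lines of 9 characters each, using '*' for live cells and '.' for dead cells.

Answer: *.*...**.
.*.*.***.
.****....
**.**.*..
**..*****
*....**.*
***....**

Derivation:
Simulating step by step:
Generation 0 (given above): 21 live cells
Generation 1: 34 live cells
(generation 1 grid is the final answer)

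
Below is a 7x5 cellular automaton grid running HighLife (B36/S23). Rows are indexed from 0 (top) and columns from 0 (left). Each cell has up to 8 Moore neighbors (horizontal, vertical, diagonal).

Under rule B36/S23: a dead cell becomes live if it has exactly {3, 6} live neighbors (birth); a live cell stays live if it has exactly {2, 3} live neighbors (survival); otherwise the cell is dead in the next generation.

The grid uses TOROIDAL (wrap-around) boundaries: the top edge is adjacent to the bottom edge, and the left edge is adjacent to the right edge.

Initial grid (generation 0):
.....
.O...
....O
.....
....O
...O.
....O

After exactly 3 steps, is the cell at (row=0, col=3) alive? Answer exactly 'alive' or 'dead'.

Simulating step by step:
Generation 0 (given above): 5 live cells
Generation 1: 2 live cells
.....
.....
.....
.....
.....
...OO
.....
Generation 2: 0 live cells
.....
.....
.....
.....
.....
.....
.....
Generation 3: 0 live cells
.....
.....
.....
.....
.....
.....
.....

Cell (0,3) at generation 3: 0 -> dead

Answer: dead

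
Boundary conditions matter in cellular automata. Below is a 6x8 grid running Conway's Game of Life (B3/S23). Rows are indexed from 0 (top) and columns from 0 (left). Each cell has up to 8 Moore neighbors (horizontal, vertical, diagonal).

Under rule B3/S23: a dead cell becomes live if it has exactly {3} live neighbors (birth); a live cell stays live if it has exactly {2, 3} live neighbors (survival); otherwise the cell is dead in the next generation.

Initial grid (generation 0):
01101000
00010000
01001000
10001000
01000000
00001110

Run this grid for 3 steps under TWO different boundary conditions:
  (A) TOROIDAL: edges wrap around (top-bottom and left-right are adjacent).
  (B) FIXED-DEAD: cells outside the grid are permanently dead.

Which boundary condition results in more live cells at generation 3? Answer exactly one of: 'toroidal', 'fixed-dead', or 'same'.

Under TOROIDAL boundary, generation 3:
00000000
00001000
00110100
11100000
01100100
01001100
Population = 13

Under FIXED-DEAD boundary, generation 3:
00010000
01000000
00111000
00111000
00000000
00000000
Population = 8

Comparison: toroidal=13, fixed-dead=8 -> toroidal

Answer: toroidal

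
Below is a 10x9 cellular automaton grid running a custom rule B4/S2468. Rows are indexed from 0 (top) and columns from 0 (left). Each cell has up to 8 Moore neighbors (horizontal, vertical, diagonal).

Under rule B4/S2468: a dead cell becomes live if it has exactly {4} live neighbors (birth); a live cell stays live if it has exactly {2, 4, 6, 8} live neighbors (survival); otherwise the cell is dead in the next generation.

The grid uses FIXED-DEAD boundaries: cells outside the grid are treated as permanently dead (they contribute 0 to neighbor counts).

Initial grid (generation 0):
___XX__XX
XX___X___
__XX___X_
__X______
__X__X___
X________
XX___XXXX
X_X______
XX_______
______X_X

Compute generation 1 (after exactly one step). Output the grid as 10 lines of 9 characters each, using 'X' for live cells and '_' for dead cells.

Simulating step by step:
Generation 0 (given above): 26 live cells
Generation 1: 17 live cells
(generation 1 grid is the final answer)

Answer: ____X____
_XXXX____
_X_X_____
___X_____
_________
XX____X__
_X____XX_
X_X______
X________
_________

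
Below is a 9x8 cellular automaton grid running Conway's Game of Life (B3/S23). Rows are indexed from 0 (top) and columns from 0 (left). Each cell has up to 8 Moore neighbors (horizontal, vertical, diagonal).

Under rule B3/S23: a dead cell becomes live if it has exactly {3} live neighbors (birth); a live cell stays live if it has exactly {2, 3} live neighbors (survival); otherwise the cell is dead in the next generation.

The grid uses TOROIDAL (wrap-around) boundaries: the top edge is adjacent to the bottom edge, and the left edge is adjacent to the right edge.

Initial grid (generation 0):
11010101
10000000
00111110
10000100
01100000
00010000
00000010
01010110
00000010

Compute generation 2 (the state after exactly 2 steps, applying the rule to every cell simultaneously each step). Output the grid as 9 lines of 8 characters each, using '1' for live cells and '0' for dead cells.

Answer: 01000001
00101000
10001001
11010001
01100000
00100100
00011001
00001001
01000100

Derivation:
Simulating step by step:
Generation 0 (given above): 22 live cells
Generation 1: 24 live cells
11000011
10000000
01011111
00000110
01100000
00100000
00101110
00000111
01000000
Generation 2: 22 live cells
(generation 2 grid is the final answer)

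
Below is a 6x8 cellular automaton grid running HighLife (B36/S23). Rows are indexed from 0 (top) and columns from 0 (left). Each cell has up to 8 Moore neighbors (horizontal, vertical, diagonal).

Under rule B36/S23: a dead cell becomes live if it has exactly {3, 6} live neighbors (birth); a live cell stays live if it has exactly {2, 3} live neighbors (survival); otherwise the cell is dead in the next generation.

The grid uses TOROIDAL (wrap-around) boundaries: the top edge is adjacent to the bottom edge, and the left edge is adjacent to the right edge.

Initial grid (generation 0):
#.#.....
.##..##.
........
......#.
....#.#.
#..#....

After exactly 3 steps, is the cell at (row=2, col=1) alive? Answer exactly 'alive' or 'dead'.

Simulating step by step:
Generation 0 (given above): 11 live cells
Generation 1: 14 live cells
#.##...#
.##.....
.....##.
.....#..
.....#.#
.#.#...#
Generation 2: 18 live cells
...#...#
####..##
.....##.
....##..
#...#...
.#.##..#
Generation 3: 19 live cells
#.#.....
######..
####....
....#.#.
#.......
..###..#

Cell (2,1) at generation 3: 1 -> alive

Answer: alive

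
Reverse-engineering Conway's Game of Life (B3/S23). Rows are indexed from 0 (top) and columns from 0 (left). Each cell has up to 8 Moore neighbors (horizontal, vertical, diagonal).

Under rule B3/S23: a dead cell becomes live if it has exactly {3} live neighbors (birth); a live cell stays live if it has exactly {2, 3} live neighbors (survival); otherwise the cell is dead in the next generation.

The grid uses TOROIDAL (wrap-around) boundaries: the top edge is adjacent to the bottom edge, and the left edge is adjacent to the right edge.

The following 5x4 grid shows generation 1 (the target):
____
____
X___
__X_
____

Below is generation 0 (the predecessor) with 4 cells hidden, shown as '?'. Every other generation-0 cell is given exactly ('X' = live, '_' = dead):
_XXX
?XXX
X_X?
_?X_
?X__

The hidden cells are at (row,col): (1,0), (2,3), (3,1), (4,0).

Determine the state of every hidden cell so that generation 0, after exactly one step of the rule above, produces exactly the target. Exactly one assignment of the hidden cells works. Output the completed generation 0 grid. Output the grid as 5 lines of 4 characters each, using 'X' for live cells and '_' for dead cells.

Answer: _XXX
_XXX
X_X_
_XX_
XX__

Derivation:
Hidden generation-0 cells (in order): (1,0), (2,3), (3,1), (4,0).
A hidden cell only influences target cells in its own 3x3 neighborhood. Try each of the 2^4 = 16 assignments, step the completed generation 0 forward once under B3/S23, and compare with the target:
  (1,0)=_ (2,3)=_ (3,1)=_ (4,0)=_ -> step gives (0,3)='X' but target has '_' -> reject
  (1,0)=_ (2,3)=_ (3,1)=_ (4,0)=X -> step gives (3,0)='X' but target has '_' -> reject
  (1,0)=_ (2,3)=_ (3,1)=X (4,0)=_ -> step gives (0,3)='X' but target has '_' -> reject
  (1,0)=_ (2,3)=_ (3,1)=X (4,0)=X -> step reproduces the target at every cell -> ACCEPT
  (1,0)=_ (2,3)=X (3,1)=_ (4,0)=_ -> step gives (0,3)='X' but target has '_' -> reject
  (1,0)=_ (2,3)=X (3,1)=_ (4,0)=X -> step gives (4,0)='X' but target has '_' -> reject
  (1,0)=_ (2,3)=X (3,1)=X (4,0)=_ -> step gives (0,3)='X' but target has '_' -> reject
  (1,0)=_ (2,3)=X (3,1)=X (4,0)=X -> step gives (2,0)='_' but target has 'X' -> reject
  (1,0)=X (2,3)=_ (3,1)=_ (4,0)=_ -> step gives (3,3)='X' but target has '_' -> reject
  (1,0)=X (2,3)=_ (3,1)=_ (4,0)=X -> step gives (3,0)='X' but target has '_' -> reject
  (1,0)=X (2,3)=_ (3,1)=X (4,0)=_ -> step gives (2,0)='_' but target has 'X' -> reject
  (1,0)=X (2,3)=_ (3,1)=X (4,0)=X -> step gives (2,0)='_' but target has 'X' -> reject
  (1,0)=X (2,3)=X (3,1)=_ (4,0)=_ -> step gives (2,0)='_' but target has 'X' -> reject
  (1,0)=X (2,3)=X (3,1)=_ (4,0)=X -> step gives (2,0)='_' but target has 'X' -> reject
  (1,0)=X (2,3)=X (3,1)=X (4,0)=_ -> step gives (2,0)='_' but target has 'X' -> reject
  (1,0)=X (2,3)=X (3,1)=X (4,0)=X -> step gives (2,0)='_' but target has 'X' -> reject
Unique solution: (1,0)=dead, (2,3)=dead, (3,1)=live, (4,0)=live.
Check: live-neighbor counts of every cell in the completed generation 0:
6564
5565
3655
4534
4564
Applying B3/S23 to generation 0 with these counts gives:
____
____
X___
__X_
____
which matches the target exactly.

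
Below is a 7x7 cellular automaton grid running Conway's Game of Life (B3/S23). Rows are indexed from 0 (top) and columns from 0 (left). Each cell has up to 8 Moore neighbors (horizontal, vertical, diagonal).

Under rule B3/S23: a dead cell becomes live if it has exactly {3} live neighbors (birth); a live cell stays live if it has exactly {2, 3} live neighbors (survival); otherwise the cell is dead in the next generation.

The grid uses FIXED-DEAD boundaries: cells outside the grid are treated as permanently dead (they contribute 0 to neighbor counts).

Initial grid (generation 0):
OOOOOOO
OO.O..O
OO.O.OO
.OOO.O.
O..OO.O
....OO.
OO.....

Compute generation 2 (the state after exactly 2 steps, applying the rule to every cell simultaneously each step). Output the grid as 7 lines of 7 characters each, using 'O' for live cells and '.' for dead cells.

Simulating step by step:
Generation 0 (given above): 28 live cells
Generation 1: 15 live cells
O..OOOO
.......
...O.OO
.......
.O....O
OO.OOO.
.......
Generation 2: 16 live cells
(generation 2 grid is the final answer)

Answer: ....OO.
...O...
.......
.....OO
OOO.OO.
OOO.OO.
....O..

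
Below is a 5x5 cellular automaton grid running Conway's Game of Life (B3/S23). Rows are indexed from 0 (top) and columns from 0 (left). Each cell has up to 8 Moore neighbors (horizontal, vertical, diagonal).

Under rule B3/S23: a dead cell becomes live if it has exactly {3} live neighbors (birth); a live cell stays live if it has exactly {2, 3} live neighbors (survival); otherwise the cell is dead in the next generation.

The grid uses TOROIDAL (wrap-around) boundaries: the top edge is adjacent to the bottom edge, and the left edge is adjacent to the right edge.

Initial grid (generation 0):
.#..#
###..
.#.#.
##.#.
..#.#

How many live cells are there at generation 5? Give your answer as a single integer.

Answer: 5

Derivation:
Simulating step by step:
Generation 0 (given above): 12 live cells
Generation 1: 9 live cells
....#
...##
...#.
##.#.
..#.#
Generation 2: 12 live cells
#...#
...##
#..#.
##.#.
.##.#
Generation 3: 8 live cells
.##..
...#.
##.#.
...#.
..#..
Generation 4: 13 live cells
.###.
#..##
...#.
.#.##
.###.
Generation 5: 5 live cells
.....
##...
.....
##..#
.....
Population at generation 5: 5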